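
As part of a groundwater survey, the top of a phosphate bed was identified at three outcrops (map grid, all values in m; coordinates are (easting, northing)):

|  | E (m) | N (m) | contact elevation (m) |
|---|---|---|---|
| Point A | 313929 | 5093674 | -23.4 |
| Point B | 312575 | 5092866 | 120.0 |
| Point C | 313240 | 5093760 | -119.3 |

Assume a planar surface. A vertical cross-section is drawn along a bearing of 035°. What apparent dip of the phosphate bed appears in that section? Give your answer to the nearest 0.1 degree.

12.6°

Two edge vectors: Point A→Point B = (-1354, -808, 143.4), Point A→Point C = (-689, 86, -95.9).
Normal n = (Point A→Point B) × (Point A→Point C) = (65154.8, -228651.2, -673156).
So ∂z/∂E = −n_x/n_z = 0.09679 and ∂z/∂N = −n_y/n_z = −0.33967.
Unit vector along 035° is (sin 35°, cos 35°) = (0.5736, 0.8192).
Slope in that direction = a·(0.5736) + b·(0.8192) = −0.22273.
Apparent dip = arctan|0.22273| = 12.6° (true dip is 19.5°, so apparent ≤ true as expected).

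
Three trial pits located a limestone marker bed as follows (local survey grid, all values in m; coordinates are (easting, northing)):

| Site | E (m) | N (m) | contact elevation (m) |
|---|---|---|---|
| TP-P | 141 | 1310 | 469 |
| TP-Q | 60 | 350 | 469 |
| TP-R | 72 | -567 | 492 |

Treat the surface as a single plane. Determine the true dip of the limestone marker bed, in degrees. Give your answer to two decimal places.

14.48°

Let the plane be z = a·E + b·N + c.
TP-Q−TP-P: −81a − 960b = 0;  TP-R−TP-P: −69a − 1877b = 23.
Solving gives a = 0.25735, b = −0.02171.
Gradient magnitude |∇z| = √(a² + b²) = √(0.06623 + 0.00047) = 0.25827.
True dip = arctan(0.25827) = 14.48°, dipping toward W (azimuth ≈ 275°).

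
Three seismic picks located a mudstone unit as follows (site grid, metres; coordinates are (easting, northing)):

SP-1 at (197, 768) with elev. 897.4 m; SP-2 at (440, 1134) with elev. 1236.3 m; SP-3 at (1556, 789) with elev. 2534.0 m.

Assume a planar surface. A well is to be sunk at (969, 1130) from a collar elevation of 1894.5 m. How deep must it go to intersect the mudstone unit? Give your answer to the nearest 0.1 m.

22.7 m

Let the plane be z = a·E + b·N + c.
SP-2−SP-1: 243a + 366b = 338.9;  SP-3−SP-1: 1359a + 21b = 1636.6.
Solving gives a = 1.202294, b = 0.127712.
Then c = 897.4 − a·197 − b·768 = 562.47.
At (969, 1130): z_contact = 1165.02 + 144.31 + 562.47 = 1871.80 m.
Depth below ground = 1894.5 − 1871.80 = 22.7 m.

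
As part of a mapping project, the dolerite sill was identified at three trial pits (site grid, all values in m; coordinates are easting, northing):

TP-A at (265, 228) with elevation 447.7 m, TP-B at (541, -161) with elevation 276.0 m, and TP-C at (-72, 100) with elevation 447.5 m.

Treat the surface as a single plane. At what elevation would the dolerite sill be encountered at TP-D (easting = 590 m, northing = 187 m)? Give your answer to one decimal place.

390.7 m

Let the plane be z = a·easting + b·northing + c.
TP-B−TP-A: 276a − 389b = −171.7;  TP-C−TP-A: −337a − 128b = −0.2.
Solving gives a = −0.13159, b = 0.34802.
Then c = 447.7 − a·265 − b·228 = 403.22.
At (590, 187): z = −77.6 + 65.1 + 403.22 = 390.7 m.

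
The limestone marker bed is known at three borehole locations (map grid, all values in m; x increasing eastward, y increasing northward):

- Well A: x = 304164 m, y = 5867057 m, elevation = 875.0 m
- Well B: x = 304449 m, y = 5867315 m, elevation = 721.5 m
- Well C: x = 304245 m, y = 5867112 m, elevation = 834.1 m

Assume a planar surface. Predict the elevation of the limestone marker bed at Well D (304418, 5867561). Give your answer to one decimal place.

697.4 m

Let the plane be z = a·x + b·y + c.
Well B−Well A: 285a + 258b = −153.5;  Well C−Well A: 81a + 55b = −40.9.
Solving gives a = −0.403924947, b = −0.148765078.
Then c = 875 − a·304164 − b·5867057 = 996547.62.
At (304418, 5867561): z = −122962.0 − 872888.2 + 996547.62 = 697.4 m.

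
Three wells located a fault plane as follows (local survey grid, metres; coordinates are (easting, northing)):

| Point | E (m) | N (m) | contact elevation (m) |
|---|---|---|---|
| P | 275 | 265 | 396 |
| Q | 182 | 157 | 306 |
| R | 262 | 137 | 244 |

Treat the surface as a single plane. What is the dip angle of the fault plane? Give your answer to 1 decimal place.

52.9°

Two edge vectors: P→Q = (-93, -108, -90), P→R = (-13, -128, -152).
Normal n = (P→Q) × (P→R) = (4896, -12966, 10500).
So ∂z/∂E = −n_x/n_z = −0.46629 and ∂z/∂N = −n_y/n_z = 1.23486.
Gradient magnitude |∇z| = √(a² + b²) = √(0.21742 + 1.52487) = 1.31996.
True dip = arctan(1.31996) = 52.9°, dipping toward SSE (azimuth ≈ 159°).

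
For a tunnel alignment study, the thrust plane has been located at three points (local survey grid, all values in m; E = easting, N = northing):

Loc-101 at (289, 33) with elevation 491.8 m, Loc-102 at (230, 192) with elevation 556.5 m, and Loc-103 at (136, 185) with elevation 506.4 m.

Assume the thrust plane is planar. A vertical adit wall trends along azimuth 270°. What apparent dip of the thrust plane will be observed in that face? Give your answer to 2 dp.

26.07°

Let the plane be z = a·E + b·N + c.
Loc-102−Loc-101: −59a + 159b = 64.7;  Loc-103−Loc-101: −153a + 152b = 14.6.
Solving gives a = 0.48916, b = 0.58843.
Unit vector along 270° is (sin 270°, cos 270°) = (-1.0000, -0.0000).
Slope in that direction = a·(-1.0000) + b·(-0.0000) = −0.48916.
Apparent dip = arctan|0.48916| = 26.07° (true dip is 37.4°, so apparent ≤ true as expected).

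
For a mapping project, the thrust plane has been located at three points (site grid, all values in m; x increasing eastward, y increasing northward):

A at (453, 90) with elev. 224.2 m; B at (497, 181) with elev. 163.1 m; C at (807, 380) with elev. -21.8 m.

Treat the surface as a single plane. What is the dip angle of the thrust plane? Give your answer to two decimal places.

Two edge vectors: A→B = (44, 91, -61.1), A→C = (354, 290, -246).
Normal n = (A→B) × (A→C) = (-4667, -10805.4, -19454).
So ∂z/∂x = −n_x/n_z = −0.23990 and ∂z/∂y = −n_y/n_z = −0.55543.
Gradient magnitude |∇z| = √(a² + b²) = √(0.05755 + 0.30851) = 0.60503.
True dip = arctan(0.60503) = 31.18°, dipping toward NNE (azimuth ≈ 023°).

31.18°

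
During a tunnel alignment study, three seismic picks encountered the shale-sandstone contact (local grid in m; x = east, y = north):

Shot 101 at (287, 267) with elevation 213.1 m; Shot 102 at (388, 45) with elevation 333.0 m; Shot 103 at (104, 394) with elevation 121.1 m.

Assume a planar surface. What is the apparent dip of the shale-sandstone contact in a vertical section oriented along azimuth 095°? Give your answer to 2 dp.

12.73°

Let the plane be z = a·x + b·y + c.
Shot 102−Shot 101: 101a − 222b = 119.9;  Shot 103−Shot 101: −183a + 127b = −92.
Solving gives a = 0.18694, b = −0.45504.
Unit vector along 095° is (sin 95°, cos 95°) = (0.9962, -0.0872).
Slope in that direction = a·(0.9962) + b·(-0.0872) = 0.22589.
Apparent dip = arctan|0.22589| = 12.73° (true dip is 26.2°, so apparent ≤ true as expected).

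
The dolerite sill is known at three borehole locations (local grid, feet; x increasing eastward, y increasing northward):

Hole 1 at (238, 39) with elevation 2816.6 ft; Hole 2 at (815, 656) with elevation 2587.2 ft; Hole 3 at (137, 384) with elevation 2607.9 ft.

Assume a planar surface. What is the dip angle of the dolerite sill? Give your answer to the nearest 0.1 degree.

Two edge vectors: Hole 1→Hole 2 = (577, 617, -229.4), Hole 1→Hole 3 = (-101, 345, -208.7).
Normal n = (Hole 1→Hole 2) × (Hole 1→Hole 3) = (-49624.9, 143589.3, 261382).
So ∂z/∂x = −n_x/n_z = 0.18986 and ∂z/∂y = −n_y/n_z = −0.54935.
Gradient magnitude |∇z| = √(a² + b²) = √(0.03605 + 0.30178) = 0.58123.
True dip = arctan(0.58123) = 30.2°, dipping toward NNW (azimuth ≈ 341°).

30.2°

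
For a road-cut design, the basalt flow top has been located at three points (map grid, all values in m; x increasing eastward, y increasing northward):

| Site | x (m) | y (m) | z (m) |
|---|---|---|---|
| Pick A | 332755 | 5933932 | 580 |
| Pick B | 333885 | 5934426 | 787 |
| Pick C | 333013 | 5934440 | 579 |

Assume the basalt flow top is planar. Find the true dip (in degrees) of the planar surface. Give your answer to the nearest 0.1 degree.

14.9°

Let the plane be z = a·x + b·y + c.
Pick B−Pick A: 1130a + 494b = 207;  Pick C−Pick A: 258a + 508b = −1.
Solving gives a = 0.23657, b = −0.12212.
Gradient magnitude |∇z| = √(a² + b²) = √(0.05597 + 0.01491) = 0.26623.
True dip = arctan(0.26623) = 14.9°, dipping toward WNW (azimuth ≈ 297°).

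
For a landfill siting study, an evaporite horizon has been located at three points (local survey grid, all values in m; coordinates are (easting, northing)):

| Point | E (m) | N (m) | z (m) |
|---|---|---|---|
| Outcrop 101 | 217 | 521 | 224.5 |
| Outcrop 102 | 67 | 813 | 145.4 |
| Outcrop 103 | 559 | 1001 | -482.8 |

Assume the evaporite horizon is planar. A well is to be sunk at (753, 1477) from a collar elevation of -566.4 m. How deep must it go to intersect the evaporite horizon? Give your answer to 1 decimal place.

475.4 m

Two edge vectors: Outcrop 101→Outcrop 102 = (-150, 292, -79.1), Outcrop 101→Outcrop 103 = (342, 480, -707.3).
Normal n = (Outcrop 101→Outcrop 102) × (Outcrop 101→Outcrop 103) = (-168563.6, -133147.2, -171864).
So ∂z/∂E = −n_x/n_z = −0.980796 and ∂z/∂N = −n_y/n_z = −0.774724.
Intercept c from Outcrop 101: 224.5 + 212.83 + 403.63 = 840.96.
At (753, 1477): z_contact = −738.54 − 1144.27 + 840.96 = -1041.84 m.
Depth below ground = -566.4 − (-1041.84) = 475.4 m.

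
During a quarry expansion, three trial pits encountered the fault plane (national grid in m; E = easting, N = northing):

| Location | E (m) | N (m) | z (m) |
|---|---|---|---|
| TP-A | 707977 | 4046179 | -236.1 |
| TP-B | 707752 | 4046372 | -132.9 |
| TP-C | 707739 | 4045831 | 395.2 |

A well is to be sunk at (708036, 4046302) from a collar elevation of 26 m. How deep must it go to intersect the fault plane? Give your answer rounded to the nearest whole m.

Let the plane be z = a·E + b·N + c.
TP-B−TP-A: −225a + 193b = 103.2;  TP-C−TP-A: −238a − 348b = 631.3.
Solving gives a = −1.26981744, b = −0.94564209.
Then c = -236.1 − a·707977 − b·4046179 = 4725002.63.
At (708036, 4046302): z_contact = −899076.5 − 3826353.5 + 4725002.63 = -427.3 m.
Depth below ground = 26 − (-427.3) = 453 m.

453 m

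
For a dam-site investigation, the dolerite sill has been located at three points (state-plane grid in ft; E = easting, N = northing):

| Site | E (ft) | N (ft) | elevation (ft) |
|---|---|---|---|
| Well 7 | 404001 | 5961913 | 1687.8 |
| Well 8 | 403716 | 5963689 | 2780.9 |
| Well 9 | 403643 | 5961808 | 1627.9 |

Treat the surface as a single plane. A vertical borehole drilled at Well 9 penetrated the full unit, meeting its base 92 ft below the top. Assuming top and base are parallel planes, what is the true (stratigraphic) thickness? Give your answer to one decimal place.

78.4 ft

Two edge vectors: Well 7→Well 8 = (-285, 1776, 1093.1), Well 7→Well 9 = (-358, -105, -59.9).
Normal n = (Well 7→Well 8) × (Well 7→Well 9) = (8393.1, -408401.3, 665733).
So ∂z/∂E = −n_x/n_z = −0.01261 and ∂z/∂N = −n_y/n_z = 0.61346.
|∇z| = √(a²+b²) = 0.61359, so dip δ = arctan(0.61359) = 31.53°.
True thickness = vertical thickness × cos δ = 92 × cos 31.53° = 78.4 ft.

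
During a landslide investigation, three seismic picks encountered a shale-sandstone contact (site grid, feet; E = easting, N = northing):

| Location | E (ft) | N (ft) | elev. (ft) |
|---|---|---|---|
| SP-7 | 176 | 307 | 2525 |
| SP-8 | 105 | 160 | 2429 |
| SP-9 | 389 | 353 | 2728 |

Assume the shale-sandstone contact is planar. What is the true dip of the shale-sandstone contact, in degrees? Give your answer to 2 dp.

42.98°

Let the plane be z = a·E + b·N + c.
SP-8−SP-7: −71a − 147b = −96;  SP-9−SP-7: 213a + 46b = 203.
Solving gives a = 0.90658, b = 0.21519.
Gradient magnitude |∇z| = √(a² + b²) = √(0.82188 + 0.04631) = 0.93177.
True dip = arctan(0.93177) = 42.98°, dipping toward WSW (azimuth ≈ 257°).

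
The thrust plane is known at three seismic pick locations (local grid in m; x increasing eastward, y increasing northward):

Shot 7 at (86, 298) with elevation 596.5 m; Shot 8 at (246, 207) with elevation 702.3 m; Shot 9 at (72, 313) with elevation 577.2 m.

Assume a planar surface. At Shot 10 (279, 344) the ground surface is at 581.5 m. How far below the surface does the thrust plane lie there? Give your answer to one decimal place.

79.7 m

Let the plane be z = a·x + b·y + c.
Shot 8−Shot 7: 160a − 91b = 105.8;  Shot 9−Shot 7: −14a + 15b = −19.3.
Solving gives a = −0.15036, b = −1.42700.
Then c = 596.5 − a·86 − b·298 = 1034.68.
At (279, 344): z_contact = −41.95 − 490.89 + 1034.68 = 501.84 m.
Depth below ground = 581.5 − 501.84 = 79.7 m.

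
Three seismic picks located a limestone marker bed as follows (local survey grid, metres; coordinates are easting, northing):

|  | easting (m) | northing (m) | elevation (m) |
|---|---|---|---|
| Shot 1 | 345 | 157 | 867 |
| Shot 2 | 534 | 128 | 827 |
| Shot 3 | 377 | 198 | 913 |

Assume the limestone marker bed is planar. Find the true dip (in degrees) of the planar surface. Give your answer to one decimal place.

49.0°

Two edge vectors: Shot 1→Shot 2 = (189, -29, -40), Shot 1→Shot 3 = (32, 41, 46).
Normal n = (Shot 1→Shot 2) × (Shot 1→Shot 3) = (306, -9974, 8677).
So ∂z/∂easting = −n_x/n_z = −0.03527 and ∂z/∂northing = −n_y/n_z = 1.14948.
Gradient magnitude |∇z| = √(a² + b²) = √(0.00124 + 1.32129) = 1.15002.
True dip = arctan(1.15002) = 49.0°, dipping toward S (azimuth ≈ 178°).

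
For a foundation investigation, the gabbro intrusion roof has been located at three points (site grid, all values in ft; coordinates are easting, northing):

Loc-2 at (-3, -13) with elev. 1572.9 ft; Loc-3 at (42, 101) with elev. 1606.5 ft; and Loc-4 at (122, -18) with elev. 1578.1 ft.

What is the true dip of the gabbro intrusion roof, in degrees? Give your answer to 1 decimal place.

Two edge vectors: Loc-2→Loc-3 = (45, 114, 33.6), Loc-2→Loc-4 = (125, -5, 5.2).
Normal n = (Loc-2→Loc-3) × (Loc-2→Loc-4) = (760.8, 3966, -14475).
So ∂z/∂easting = −n_x/n_z = 0.05256 and ∂z/∂northing = −n_y/n_z = 0.27399.
Gradient magnitude |∇z| = √(a² + b²) = √(0.00276 + 0.07507) = 0.27899.
True dip = arctan(0.27899) = 15.6°, dipping toward S (azimuth ≈ 191°).

15.6°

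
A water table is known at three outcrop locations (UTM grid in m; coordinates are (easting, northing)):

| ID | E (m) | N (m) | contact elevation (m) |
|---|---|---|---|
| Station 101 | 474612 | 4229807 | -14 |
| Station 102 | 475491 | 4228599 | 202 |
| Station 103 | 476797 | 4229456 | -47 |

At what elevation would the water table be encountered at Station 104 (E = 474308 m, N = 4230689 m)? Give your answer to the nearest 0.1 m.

-188.5 m

Two edge vectors: Station 101→Station 102 = (879, -1208, 216), Station 101→Station 103 = (2185, -351, -33).
Normal n = (Station 101→Station 102) × (Station 101→Station 103) = (115680, 500967, 2330951).
So ∂z/∂E = −n_x/n_z = −0.049627813 and ∂z/∂N = −n_y/n_z = −0.214919576.
Intercept c from Station 101: -14 + 23553.96 + 909068.33 = 932608.28.
At (474308, 4230689): z = −23538.9 − 909257.9 + 932608.28 = -188.5 m.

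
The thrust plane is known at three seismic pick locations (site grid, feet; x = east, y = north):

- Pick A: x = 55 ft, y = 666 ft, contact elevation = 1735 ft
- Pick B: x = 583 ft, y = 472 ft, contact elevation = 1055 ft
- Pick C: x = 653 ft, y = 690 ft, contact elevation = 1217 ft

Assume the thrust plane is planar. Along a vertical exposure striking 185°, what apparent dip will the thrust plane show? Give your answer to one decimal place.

Two edge vectors: Pick A→Pick B = (528, -194, -680), Pick A→Pick C = (598, 24, -518).
Normal n = (Pick A→Pick B) × (Pick A→Pick C) = (116812, -133136, 128684).
So ∂z/∂x = −n_x/n_z = −0.90774 and ∂z/∂y = −n_y/n_z = 1.03460.
Unit vector along 185° is (sin 185°, cos 185°) = (-0.0872, -0.9962).
Slope in that direction = a·(-0.0872) + b·(-0.9962) = −0.95154.
Apparent dip = arctan|0.95154| = 43.6° (true dip is 54.0°, so apparent ≤ true as expected).

43.6°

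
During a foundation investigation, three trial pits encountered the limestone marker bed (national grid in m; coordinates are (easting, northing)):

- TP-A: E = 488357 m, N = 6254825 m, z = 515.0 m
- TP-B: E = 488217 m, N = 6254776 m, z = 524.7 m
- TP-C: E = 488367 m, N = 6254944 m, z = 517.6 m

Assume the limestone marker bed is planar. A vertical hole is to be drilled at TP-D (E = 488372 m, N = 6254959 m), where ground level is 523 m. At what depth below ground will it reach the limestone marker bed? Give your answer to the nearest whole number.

Let the plane be z = a·E + b·N + c.
TP-B−TP-A: −140a − 49b = 9.7;  TP-C−TP-A: 10a + 119b = 2.6.
Solving gives a = −0.07926407, b = 0.02850959.
Then c = 515 − a·488357 − b·6254825 = −139098.31.
At (488372, 6254959): z_contact = −38710.4 + 178326.3 − 139098.31 = 517.6 m.
Depth below ground = 523 − 517.6 = 5 m.

5 m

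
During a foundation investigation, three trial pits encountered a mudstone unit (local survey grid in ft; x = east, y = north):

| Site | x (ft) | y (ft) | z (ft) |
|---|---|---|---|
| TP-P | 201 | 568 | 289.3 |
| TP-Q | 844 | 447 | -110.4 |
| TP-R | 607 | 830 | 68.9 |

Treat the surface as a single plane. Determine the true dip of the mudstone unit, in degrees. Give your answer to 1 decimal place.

Two edge vectors: TP-P→TP-Q = (643, -121, -399.7), TP-P→TP-R = (406, 262, -220.4).
Normal n = (TP-P→TP-Q) × (TP-P→TP-R) = (131389.8, -20561, 217592).
So ∂z/∂x = −n_x/n_z = −0.60384 and ∂z/∂y = −n_y/n_z = 0.09449.
Gradient magnitude |∇z| = √(a² + b²) = √(0.36462 + 0.00893) = 0.61118.
True dip = arctan(0.61118) = 31.4°, dipping toward E (azimuth ≈ 099°).

31.4°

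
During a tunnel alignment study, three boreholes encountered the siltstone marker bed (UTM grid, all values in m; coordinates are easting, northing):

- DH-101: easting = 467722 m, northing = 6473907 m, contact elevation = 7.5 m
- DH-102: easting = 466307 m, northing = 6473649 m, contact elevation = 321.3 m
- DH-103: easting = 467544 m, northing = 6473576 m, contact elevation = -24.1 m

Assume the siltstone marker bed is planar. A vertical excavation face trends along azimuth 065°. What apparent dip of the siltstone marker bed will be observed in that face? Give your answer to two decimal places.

7.95°

Two edge vectors: DH-101→DH-102 = (-1415, -258, 313.8), DH-101→DH-103 = (-178, -331, -31.6).
Normal n = (DH-101→DH-102) × (DH-101→DH-103) = (112020.6, -100570.4, 422441).
So ∂z/∂easting = −n_x/n_z = −0.26517 and ∂z/∂northing = −n_y/n_z = 0.23807.
Unit vector along 065° is (sin 65°, cos 65°) = (0.9063, 0.4226).
Slope in that direction = a·(0.9063) + b·(0.4226) = −0.13972.
Apparent dip = arctan|0.13972| = 7.95° (true dip is 19.6°, so apparent ≤ true as expected).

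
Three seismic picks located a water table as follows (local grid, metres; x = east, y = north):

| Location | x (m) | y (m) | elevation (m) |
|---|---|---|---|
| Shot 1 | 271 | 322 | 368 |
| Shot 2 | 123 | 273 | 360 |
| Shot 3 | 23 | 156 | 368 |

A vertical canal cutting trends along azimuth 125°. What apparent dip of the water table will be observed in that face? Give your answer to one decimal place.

10.2°

Let the plane be z = a·x + b·y + c.
Shot 2−Shot 1: −148a − 49b = −8;  Shot 3−Shot 1: −248a − 166b = 0.
Solving gives a = 0.10696, b = −0.15979.
Unit vector along 125° is (sin 125°, cos 125°) = (0.8192, -0.5736).
Slope in that direction = a·(0.8192) + b·(-0.5736) = 0.17927.
Apparent dip = arctan|0.17927| = 10.2° (true dip is 10.9°, so apparent ≤ true as expected).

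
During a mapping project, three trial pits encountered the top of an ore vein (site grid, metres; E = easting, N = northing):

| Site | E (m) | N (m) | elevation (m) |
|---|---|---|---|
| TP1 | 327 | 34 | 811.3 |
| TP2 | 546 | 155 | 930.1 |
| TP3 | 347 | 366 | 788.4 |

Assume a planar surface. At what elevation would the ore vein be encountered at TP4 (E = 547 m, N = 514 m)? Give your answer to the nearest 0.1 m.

Let the plane be z = a·E + b·N + c.
TP2−TP1: 219a + 121b = 118.8;  TP3−TP1: 20a + 332b = −22.9.
Solving gives a = 0.60056, b = −0.10515.
Then c = 811.3 − a·327 − b·34 = 618.49.
At (547, 514): z = 328.5 − 54.0 + 618.49 = 893.0 m.

893.0 m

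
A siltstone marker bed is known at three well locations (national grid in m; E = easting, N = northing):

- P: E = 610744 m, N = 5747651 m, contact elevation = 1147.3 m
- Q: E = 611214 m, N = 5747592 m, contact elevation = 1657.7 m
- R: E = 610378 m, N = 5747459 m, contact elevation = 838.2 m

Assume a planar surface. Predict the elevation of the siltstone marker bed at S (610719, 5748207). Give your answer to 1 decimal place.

Two edge vectors: P→Q = (470, -59, 510.4), P→R = (-366, -192, -309.1).
Normal n = (P→Q) × (P→R) = (116233.7, -41529.4, -111834).
So ∂z/∂E = −n_x/n_z = 1.039341345 and ∂z/∂N = −n_y/n_z = −0.371348606.
Intercept c from P: 1147.3 − 634771.49 + 2134382.19 = 1500758.00.
At (610719, 5748207): z = 634745.5 − 2134588.7 + 1500758.00 = 914.8 m.

914.8 m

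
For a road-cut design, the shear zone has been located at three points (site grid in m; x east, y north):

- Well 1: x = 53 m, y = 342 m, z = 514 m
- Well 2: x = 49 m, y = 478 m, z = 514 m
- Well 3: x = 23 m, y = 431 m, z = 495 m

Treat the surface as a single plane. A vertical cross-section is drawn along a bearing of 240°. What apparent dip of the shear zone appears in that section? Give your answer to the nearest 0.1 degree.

Two edge vectors: Well 1→Well 2 = (-4, 136, 0), Well 1→Well 3 = (-30, 89, -19).
Normal n = (Well 1→Well 2) × (Well 1→Well 3) = (-2584, -76, 3724).
So ∂z/∂x = −n_x/n_z = 0.69388 and ∂z/∂y = −n_y/n_z = 0.02041.
Unit vector along 240° is (sin 240°, cos 240°) = (-0.8660, -0.5000).
Slope in that direction = a·(-0.8660) + b·(-0.5000) = −0.61112.
Apparent dip = arctan|0.61112| = 31.4° (true dip is 34.8°, so apparent ≤ true as expected).

31.4°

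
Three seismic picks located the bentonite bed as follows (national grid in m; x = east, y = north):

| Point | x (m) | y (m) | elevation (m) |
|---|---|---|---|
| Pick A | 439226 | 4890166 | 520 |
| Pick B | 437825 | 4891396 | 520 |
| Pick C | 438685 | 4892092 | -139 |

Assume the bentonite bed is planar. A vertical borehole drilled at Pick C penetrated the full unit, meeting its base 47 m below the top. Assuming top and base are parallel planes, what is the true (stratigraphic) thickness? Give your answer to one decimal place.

Let the plane be z = a·x + b·y + c.
Pick B−Pick A: −1401a + 1230b = 0;  Pick C−Pick A: −541a + 1926b = −659.
Solving gives a = −0.39873, b = −0.45416.
|∇z| = √(a²+b²) = 0.60435, so dip δ = arctan(0.60435) = 31.15°.
True thickness = vertical thickness × cos δ = 47 × cos 31.15° = 40.2 m.

40.2 m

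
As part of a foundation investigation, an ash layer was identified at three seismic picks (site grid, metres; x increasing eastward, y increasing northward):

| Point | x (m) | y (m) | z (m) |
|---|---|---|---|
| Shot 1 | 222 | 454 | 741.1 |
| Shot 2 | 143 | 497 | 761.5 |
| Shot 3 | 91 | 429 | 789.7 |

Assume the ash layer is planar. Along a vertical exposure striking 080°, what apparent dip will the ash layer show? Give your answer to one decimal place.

20.0°

Let the plane be z = a·x + b·y + c.
Shot 2−Shot 1: −79a + 43b = 20.4;  Shot 3−Shot 1: −131a − 25b = 48.6.
Solving gives a = −0.34172, b = −0.15339.
Unit vector along 080° is (sin 80°, cos 80°) = (0.9848, 0.1736).
Slope in that direction = a·(0.9848) + b·(0.1736) = −0.36316.
Apparent dip = arctan|0.36316| = 20.0° (true dip is 20.5°, so apparent ≤ true as expected).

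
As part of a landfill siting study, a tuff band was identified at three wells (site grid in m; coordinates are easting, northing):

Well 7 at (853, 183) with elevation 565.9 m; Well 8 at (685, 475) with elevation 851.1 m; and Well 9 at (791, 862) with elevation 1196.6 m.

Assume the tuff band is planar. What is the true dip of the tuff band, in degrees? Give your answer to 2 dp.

42.77°

Let the plane be z = a·easting + b·northing + c.
Well 8−Well 7: −168a + 292b = 285.2;  Well 9−Well 7: −62a + 679b = 630.7.
Solving gives a = −0.09885, b = 0.91984.
Gradient magnitude |∇z| = √(a² + b²) = √(0.00977 + 0.84611) = 0.92514.
True dip = arctan(0.92514) = 42.77°, dipping toward S (azimuth ≈ 174°).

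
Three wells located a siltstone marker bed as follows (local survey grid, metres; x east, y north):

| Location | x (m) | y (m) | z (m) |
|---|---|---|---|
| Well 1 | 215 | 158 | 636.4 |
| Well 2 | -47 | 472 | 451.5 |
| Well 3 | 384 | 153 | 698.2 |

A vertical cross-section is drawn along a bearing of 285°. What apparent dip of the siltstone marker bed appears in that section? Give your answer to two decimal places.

Let the plane be z = a·x + b·y + c.
Well 2−Well 1: −262a + 314b = −184.9;  Well 3−Well 1: 169a − 5b = 61.8.
Solving gives a = 0.35707, b = −0.29091.
Unit vector along 285° is (sin 285°, cos 285°) = (-0.9659, 0.2588).
Slope in that direction = a·(-0.9659) + b·(0.2588) = −0.42020.
Apparent dip = arctan|0.42020| = 22.79° (true dip is 24.7°, so apparent ≤ true as expected).

22.79°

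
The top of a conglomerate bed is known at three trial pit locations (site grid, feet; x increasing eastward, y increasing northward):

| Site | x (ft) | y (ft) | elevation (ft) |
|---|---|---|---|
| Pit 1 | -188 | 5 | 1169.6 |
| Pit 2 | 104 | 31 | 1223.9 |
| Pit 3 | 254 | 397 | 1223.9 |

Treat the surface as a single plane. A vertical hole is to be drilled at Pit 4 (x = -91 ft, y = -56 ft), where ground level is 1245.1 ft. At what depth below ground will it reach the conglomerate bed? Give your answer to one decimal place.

Two edge vectors: Pit 1→Pit 2 = (292, 26, 54.3), Pit 1→Pit 3 = (442, 392, 54.3).
Normal n = (Pit 1→Pit 2) × (Pit 1→Pit 3) = (-19873.8, 8145, 102972).
So ∂z/∂x = −n_x/n_z = 0.19300 and ∂z/∂y = −n_y/n_z = −0.07910.
Intercept c from Pit 1: 1169.6 + 36.28 + 0.40 = 1206.28.
At (-91, -56): z_contact = −17.56 + 4.43 + 1206.28 = 1193.15 ft.
Depth below ground = 1245.1 − 1193.15 = 52.0 ft.

52.0 ft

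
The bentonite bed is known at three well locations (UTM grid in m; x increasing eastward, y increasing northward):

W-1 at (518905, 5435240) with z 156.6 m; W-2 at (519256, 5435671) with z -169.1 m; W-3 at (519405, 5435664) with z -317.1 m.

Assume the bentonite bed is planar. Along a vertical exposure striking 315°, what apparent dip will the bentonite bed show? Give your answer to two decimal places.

Two edge vectors: W-1→W-2 = (351, 431, -325.7), W-1→W-3 = (500, 424, -473.7).
Normal n = (W-1→W-2) × (W-1→W-3) = (-66067.9, 3418.7, -66676).
So ∂z/∂x = −n_x/n_z = −0.99088 and ∂z/∂y = −n_y/n_z = 0.05127.
Unit vector along 315° is (sin 315°, cos 315°) = (-0.7071, 0.7071).
Slope in that direction = a·(-0.7071) + b·(0.7071) = 0.73691.
Apparent dip = arctan|0.73691| = 36.39° (true dip is 44.8°, so apparent ≤ true as expected).

36.39°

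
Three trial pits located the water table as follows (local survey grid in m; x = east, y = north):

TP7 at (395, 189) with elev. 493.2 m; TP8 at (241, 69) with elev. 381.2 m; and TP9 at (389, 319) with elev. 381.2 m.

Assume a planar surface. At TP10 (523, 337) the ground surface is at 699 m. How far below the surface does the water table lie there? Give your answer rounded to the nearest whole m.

151 m

Let the plane be z = a·x + b·y + c.
TP8−TP7: −154a − 120b = −112;  TP9−TP7: −6a + 130b = −112.
Solving gives a = 1.35005, b = −0.79923.
Then c = 493.2 − a·395 − b·189 = 110.99.
At (523, 337): z_contact = 706.1 − 269.3 + 110.99 = 547.7 m.
Depth below ground = 699 − 547.7 = 151 m.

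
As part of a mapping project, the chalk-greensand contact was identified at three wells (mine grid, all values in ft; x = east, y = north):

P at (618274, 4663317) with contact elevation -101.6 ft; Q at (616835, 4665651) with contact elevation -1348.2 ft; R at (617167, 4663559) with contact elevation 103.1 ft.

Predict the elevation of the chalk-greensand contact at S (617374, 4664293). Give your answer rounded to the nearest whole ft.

-519 ft

Let the plane be z = a·x + b·y + c.
Q−P: −1439a + 2334b = −1246.6;  R−P: −1107a + 242b = 204.7.
Solving gives a = −0.34866786, b = −0.74907157.
Then c = -101.6 − a·618274 − b·4663317 = 3708628.87.
At (617374, 4664293): z = −215258.5 − 3493889.3 + 3708628.87 = -518.9 ft.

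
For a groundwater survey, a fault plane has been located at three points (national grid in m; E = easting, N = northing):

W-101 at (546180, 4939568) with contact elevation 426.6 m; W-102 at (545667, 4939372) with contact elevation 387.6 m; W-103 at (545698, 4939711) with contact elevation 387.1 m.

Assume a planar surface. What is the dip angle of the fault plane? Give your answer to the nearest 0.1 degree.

Let the plane be z = a·E + b·N + c.
W-102−W-101: −513a − 196b = −39;  W-103−W-101: −482a + 143b = −39.5.
Solving gives a = 0.07936, b = −0.00873.
Gradient magnitude |∇z| = √(a² + b²) = √(0.00630 + 0.00008) = 0.07984.
True dip = arctan(0.07984) = 4.6°, dipping toward W (azimuth ≈ 276°).

4.6°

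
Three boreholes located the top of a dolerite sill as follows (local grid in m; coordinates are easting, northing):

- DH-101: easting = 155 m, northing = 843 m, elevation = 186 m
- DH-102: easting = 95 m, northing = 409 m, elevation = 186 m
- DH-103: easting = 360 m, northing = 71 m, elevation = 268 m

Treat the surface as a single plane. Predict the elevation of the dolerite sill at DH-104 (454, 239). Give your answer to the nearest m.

Let the plane be z = a·easting + b·northing + c.
DH-102−DH-101: −60a − 434b = 0;  DH-103−DH-101: 205a − 772b = 82.
Solving gives a = 0.26305, b = −0.03637.
Then c = 186 − a·155 − b·843 = 175.88.
At (454, 239): z = 119.4 − 8.7 + 175.88 = 286.6 m.

287 m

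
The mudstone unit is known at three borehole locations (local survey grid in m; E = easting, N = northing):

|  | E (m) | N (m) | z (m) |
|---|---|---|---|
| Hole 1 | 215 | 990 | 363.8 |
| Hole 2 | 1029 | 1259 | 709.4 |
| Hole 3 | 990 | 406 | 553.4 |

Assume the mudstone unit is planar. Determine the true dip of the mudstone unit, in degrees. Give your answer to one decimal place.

22.1°

Two edge vectors: Hole 1→Hole 2 = (814, 269, 345.6), Hole 1→Hole 3 = (775, -584, 189.6).
Normal n = (Hole 1→Hole 2) × (Hole 1→Hole 3) = (252832.8, 113505.6, -683851).
So ∂z/∂E = −n_x/n_z = 0.36972 and ∂z/∂N = −n_y/n_z = 0.16598.
Gradient magnitude |∇z| = √(a² + b²) = √(0.13669 + 0.02755) = 0.40527.
True dip = arctan(0.40527) = 22.1°, dipping toward WSW (azimuth ≈ 246°).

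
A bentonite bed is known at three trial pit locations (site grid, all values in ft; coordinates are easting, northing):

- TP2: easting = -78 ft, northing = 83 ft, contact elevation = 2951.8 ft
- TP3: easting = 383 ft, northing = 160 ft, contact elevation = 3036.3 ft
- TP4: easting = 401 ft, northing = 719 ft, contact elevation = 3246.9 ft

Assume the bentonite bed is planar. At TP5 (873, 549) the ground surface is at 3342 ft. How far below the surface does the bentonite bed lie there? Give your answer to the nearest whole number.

Let the plane be z = a·easting + b·northing + c.
TP3−TP2: 461a + 77b = 84.5;  TP4−TP2: 479a + 636b = 295.1.
Solving gives a = 0.12102, b = 0.37285.
Then c = 2951.8 − a·-78 − b·83 = 2930.29.
At (873, 549): z_contact = 105.7 + 204.7 + 2930.29 = 3240.6 ft.
Depth below ground = 3342 − 3240.6 = 101 ft.

101 ft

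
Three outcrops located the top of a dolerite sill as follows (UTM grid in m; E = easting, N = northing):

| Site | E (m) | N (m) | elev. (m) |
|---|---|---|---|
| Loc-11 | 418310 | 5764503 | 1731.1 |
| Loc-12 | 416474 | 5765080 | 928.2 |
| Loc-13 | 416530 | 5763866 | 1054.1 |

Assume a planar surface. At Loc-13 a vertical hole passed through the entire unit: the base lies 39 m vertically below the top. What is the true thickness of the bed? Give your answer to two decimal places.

35.97 m

Let the plane be z = a·E + b·N + c.
Loc-12−Loc-11: −1836a + 577b = −802.9;  Loc-13−Loc-11: −1780a − 637b = −677.
Solving gives a = 0.41067, b = −0.08476.
|∇z| = √(a²+b²) = 0.41933, so dip δ = arctan(0.41933) = 22.75°.
True thickness = vertical thickness × cos δ = 39 × cos 22.75° = 35.97 m.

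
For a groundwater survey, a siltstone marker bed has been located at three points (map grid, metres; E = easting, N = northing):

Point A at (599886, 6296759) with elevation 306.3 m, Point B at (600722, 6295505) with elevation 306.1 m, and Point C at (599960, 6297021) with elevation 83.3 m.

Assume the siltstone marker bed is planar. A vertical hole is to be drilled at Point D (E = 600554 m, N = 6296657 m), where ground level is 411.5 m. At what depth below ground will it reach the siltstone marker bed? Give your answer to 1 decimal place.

Let the plane be z = a·E + b·N + c.
Point B−Point A: 836a − 1254b = −0.2;  Point C−Point A: 74a + 262b = −223.
Solving gives a = −0.896950883, b = −0.597807766.
Then c = 306.3 − a·599886 − b·6296759 = 4302626.01.
At (600554, 6296657): z_contact = −538667.44 − 3764190.45 + 4302626.01 = -231.89 m.
Depth below ground = 411.5 − (-231.89) = 643.4 m.

643.4 m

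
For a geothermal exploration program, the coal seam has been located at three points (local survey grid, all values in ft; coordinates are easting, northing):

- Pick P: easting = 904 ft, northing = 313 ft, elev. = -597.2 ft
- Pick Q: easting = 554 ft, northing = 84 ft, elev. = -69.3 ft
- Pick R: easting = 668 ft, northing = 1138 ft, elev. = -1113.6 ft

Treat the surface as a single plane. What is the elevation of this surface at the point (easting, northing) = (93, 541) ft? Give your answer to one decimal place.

Two edge vectors: Pick P→Pick Q = (-350, -229, 527.9), Pick P→Pick R = (-236, 825, -516.4).
Normal n = (Pick P→Pick Q) × (Pick P→Pick R) = (-317261.9, -305324.4, -342794).
So ∂z/∂easting = −n_x/n_z = −0.925518 and ∂z/∂northing = −n_y/n_z = −0.890694.
Intercept c from Pick P: -597.2 + 836.67 + 278.79 = 518.26.
At (93, 541): z = −86.1 − 481.9 + 518.26 = -49.7 ft.

-49.7 ft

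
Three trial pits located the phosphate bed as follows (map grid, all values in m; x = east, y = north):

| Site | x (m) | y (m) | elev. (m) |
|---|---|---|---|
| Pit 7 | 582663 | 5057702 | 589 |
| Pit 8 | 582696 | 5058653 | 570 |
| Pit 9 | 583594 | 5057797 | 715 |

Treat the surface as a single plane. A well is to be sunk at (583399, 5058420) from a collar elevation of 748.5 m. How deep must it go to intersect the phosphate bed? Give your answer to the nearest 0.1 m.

Two edge vectors: Pit 7→Pit 8 = (33, 951, -19), Pit 7→Pit 9 = (931, 95, 126).
Normal n = (Pit 7→Pit 8) × (Pit 7→Pit 9) = (121631, -21847, -882246).
So ∂z/∂x = −n_x/n_z = 0.137865176 and ∂z/∂y = −n_y/n_z = −0.024762935.
Intercept c from Pit 7: 589 − 80328.94 + 125243.54 = 45503.61.
At (583399, 5058420): z_contact = 80430.41 − 125261.32 + 45503.61 = 672.69 m.
Depth below ground = 748.5 − 672.69 = 75.8 m.

75.8 m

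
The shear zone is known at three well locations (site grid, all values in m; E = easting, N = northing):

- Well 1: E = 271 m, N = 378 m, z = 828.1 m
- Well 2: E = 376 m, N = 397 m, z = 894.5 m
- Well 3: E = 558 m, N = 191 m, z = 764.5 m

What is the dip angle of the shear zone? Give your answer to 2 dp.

Let the plane be z = a·E + b·N + c.
Well 2−Well 1: 105a + 19b = 66.4;  Well 3−Well 1: 287a − 187b = −63.6.
Solving gives a = 0.44676, b = 1.02578.
Gradient magnitude |∇z| = √(a² + b²) = √(0.19960 + 1.05223) = 1.11885.
True dip = arctan(1.11885) = 48.21°, dipping toward SSW (azimuth ≈ 204°).

48.21°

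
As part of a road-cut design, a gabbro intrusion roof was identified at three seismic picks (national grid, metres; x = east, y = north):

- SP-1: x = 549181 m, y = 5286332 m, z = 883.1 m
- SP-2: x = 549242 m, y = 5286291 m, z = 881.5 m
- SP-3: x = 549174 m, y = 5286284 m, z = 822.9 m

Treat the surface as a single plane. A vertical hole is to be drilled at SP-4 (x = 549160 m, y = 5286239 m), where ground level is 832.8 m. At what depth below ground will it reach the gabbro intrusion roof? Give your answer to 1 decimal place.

71.9 m

Two edge vectors: SP-1→SP-2 = (61, -41, -1.6), SP-1→SP-3 = (-7, -48, -60.2).
Normal n = (SP-1→SP-2) × (SP-1→SP-3) = (2391.4, 3683.4, -3215).
So ∂z/∂x = −n_x/n_z = 0.743825816 and ∂z/∂y = −n_y/n_z = 1.145692068.
Intercept c from SP-1: 883.1 − 408495.01 − 6056508.64 = −6464120.55.
At (549160, 5286239): z_contact = 408479.39 + 6056402.09 − 6464120.55 = 760.93 m.
Depth below ground = 832.8 − 760.93 = 71.9 m.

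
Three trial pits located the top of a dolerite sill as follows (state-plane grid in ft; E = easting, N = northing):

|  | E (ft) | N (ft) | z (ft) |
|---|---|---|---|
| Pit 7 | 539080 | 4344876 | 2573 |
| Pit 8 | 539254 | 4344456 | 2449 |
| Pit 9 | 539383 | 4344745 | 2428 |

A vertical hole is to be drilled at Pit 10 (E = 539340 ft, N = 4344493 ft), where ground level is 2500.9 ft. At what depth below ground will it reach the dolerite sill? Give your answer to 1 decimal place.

Two edge vectors: Pit 7→Pit 8 = (174, -420, -124), Pit 7→Pit 9 = (303, -131, -145).
Normal n = (Pit 7→Pit 8) × (Pit 7→Pit 9) = (44656, -12342, 104466).
So ∂z/∂E = −n_x/n_z = −0.427469224 and ∂z/∂N = −n_y/n_z = 0.118143702.
Intercept c from Pit 7: 2573 + 230440.11 − 513319.74 = −280306.63.
At (539340, 4344493): z_contact = −230551.25 + 513274.49 − 280306.63 = 2416.61 ft.
Depth below ground = 2500.9 − 2416.61 = 84.3 ft.

84.3 ft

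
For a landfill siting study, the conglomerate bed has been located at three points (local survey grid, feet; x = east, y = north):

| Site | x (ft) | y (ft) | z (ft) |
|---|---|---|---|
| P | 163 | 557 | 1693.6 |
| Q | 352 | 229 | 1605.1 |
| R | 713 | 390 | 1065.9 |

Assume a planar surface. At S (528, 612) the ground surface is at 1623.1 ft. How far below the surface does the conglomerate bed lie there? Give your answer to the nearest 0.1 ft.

Let the plane be z = a·x + b·y + c.
Q−P: 189a − 328b = −88.5;  R−P: 550a − 167b = −627.7.
Solving gives a = −1.28400, b = −0.47005.
Then c = 1693.6 − a·163 − b·557 = 2164.71.
At (528, 612): z_contact = −677.95 − 287.67 + 2164.71 = 1199.09 ft.
Depth below ground = 1623.1 − 1199.09 = 424.0 ft.

424.0 ft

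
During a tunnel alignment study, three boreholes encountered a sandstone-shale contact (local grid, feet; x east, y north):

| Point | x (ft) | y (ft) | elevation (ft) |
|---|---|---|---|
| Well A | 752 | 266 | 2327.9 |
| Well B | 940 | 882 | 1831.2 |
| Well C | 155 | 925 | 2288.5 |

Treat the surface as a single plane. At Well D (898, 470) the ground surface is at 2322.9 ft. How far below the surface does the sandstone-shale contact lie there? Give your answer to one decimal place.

211.1 ft

Let the plane be z = a·x + b·y + c.
Well B−Well A: 188a + 616b = −496.7;  Well C−Well A: −597a + 659b = −39.4.
Solving gives a = −0.61641, b = −0.61821.
Then c = 2327.9 − a·752 − b·266 = 2955.88.
At (898, 470): z_contact = −553.54 − 290.56 + 2955.88 = 2111.79 ft.
Depth below ground = 2322.9 − 2111.79 = 211.1 ft.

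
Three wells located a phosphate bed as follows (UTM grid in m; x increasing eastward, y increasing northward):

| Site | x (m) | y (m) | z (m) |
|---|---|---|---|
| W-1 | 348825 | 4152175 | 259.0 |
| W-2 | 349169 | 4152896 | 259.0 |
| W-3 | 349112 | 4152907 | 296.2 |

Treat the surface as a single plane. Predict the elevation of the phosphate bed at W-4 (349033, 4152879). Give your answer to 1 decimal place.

Let the plane be z = a·x + b·y + c.
W-2−W-1: 344a + 721b = 0;  W-3−W-1: 287a + 732b = 37.2.
Solving gives a = −0.597607005, b = 0.285127337.
Then c = 259 − a·348825 − b·4152175 = −975179.34.
At (349033, 4152879): z = −208584.6 + 1184099.3 − 975179.34 = 335.4 m.

335.4 m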